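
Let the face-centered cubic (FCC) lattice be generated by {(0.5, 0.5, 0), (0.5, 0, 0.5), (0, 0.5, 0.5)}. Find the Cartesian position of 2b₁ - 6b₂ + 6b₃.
(-2, 4, 0)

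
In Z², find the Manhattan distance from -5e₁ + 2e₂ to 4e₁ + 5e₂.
12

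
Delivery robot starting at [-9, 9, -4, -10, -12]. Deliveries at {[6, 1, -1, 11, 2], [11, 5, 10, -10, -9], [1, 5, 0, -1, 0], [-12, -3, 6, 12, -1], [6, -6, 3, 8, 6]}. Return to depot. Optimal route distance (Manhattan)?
214
(one optimal route: (-9, 9, -4, -10, -12) → (11, 5, 10, -10, -9) → (1, 5, 0, -1, 0) → (6, 1, -1, 11, 2) → (6, -6, 3, 8, 6) → (-12, -3, 6, 12, -1) → (-9, 9, -4, -10, -12))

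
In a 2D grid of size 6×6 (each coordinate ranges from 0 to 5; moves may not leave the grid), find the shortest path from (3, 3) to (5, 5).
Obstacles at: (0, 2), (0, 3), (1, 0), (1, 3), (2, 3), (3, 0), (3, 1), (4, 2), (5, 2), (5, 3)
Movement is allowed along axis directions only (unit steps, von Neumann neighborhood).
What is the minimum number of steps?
4
(one shortest path: (3, 3) → (4, 3) → (4, 4) → (5, 4) → (5, 5))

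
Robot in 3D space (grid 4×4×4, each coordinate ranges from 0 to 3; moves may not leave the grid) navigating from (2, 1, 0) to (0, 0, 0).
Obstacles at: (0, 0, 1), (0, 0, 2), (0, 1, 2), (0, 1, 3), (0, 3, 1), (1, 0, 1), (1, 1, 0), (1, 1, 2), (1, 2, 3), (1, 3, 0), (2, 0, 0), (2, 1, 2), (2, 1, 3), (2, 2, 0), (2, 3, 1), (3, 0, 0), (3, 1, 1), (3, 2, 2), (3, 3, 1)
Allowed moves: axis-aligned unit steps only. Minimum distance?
5
(one shortest path: (2, 1, 0) → (2, 1, 1) → (1, 1, 1) → (0, 1, 1) → (0, 1, 0) → (0, 0, 0))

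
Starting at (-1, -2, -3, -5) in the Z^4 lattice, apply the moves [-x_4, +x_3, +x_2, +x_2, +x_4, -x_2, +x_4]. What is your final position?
(-1, -1, -2, -4)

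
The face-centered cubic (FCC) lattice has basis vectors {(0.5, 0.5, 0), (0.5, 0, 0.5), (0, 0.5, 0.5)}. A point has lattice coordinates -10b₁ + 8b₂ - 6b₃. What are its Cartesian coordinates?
(-1, -8, 1)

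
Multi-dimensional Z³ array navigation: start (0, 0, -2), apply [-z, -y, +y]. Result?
(0, 0, -3)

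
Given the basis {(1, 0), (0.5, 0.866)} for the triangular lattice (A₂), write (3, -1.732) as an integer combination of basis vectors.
4b₁ - 2b₂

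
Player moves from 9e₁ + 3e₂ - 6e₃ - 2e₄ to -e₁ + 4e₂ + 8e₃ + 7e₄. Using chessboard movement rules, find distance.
14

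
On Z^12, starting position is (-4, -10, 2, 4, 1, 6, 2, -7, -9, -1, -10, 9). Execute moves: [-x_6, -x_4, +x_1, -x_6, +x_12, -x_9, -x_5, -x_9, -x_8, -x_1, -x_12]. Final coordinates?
(-4, -10, 2, 3, 0, 4, 2, -8, -11, -1, -10, 9)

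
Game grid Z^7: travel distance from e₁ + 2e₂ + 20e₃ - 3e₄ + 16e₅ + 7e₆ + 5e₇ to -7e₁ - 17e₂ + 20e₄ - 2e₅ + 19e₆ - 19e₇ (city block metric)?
124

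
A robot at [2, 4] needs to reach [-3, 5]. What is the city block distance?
6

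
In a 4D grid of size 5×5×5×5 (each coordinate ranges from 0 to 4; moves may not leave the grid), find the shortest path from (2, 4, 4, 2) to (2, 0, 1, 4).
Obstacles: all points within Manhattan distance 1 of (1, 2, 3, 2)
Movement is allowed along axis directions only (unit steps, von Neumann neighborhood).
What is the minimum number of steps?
9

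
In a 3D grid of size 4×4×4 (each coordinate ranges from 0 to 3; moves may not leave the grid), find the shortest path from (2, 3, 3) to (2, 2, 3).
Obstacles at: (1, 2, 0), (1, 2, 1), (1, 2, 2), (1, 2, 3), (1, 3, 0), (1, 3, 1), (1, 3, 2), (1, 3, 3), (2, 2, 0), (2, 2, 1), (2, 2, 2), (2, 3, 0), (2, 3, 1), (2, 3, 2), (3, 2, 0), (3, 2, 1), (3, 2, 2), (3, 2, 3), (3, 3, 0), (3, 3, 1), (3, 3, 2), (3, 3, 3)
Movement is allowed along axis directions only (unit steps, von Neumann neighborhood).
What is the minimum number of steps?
1
(one shortest path: (2, 3, 3) → (2, 2, 3))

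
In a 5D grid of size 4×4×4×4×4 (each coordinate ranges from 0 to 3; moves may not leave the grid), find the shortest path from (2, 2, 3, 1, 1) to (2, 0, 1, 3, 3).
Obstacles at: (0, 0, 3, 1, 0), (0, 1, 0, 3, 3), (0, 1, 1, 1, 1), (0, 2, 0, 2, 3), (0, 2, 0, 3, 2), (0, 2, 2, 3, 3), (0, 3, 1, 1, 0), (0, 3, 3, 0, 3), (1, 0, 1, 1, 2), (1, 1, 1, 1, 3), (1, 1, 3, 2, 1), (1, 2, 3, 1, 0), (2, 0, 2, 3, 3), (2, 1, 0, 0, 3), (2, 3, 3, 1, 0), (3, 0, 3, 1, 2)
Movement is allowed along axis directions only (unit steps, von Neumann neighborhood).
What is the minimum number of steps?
8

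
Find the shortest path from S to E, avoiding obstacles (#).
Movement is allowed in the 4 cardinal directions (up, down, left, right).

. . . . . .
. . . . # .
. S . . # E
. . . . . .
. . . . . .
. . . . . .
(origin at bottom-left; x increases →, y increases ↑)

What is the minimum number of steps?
6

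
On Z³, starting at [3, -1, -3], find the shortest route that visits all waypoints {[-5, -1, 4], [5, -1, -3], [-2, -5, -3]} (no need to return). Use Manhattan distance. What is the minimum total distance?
27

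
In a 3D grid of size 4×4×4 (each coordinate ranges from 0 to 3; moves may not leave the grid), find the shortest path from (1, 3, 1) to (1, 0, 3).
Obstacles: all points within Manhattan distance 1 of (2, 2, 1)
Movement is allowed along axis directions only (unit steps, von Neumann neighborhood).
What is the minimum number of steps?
5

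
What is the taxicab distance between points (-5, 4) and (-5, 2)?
2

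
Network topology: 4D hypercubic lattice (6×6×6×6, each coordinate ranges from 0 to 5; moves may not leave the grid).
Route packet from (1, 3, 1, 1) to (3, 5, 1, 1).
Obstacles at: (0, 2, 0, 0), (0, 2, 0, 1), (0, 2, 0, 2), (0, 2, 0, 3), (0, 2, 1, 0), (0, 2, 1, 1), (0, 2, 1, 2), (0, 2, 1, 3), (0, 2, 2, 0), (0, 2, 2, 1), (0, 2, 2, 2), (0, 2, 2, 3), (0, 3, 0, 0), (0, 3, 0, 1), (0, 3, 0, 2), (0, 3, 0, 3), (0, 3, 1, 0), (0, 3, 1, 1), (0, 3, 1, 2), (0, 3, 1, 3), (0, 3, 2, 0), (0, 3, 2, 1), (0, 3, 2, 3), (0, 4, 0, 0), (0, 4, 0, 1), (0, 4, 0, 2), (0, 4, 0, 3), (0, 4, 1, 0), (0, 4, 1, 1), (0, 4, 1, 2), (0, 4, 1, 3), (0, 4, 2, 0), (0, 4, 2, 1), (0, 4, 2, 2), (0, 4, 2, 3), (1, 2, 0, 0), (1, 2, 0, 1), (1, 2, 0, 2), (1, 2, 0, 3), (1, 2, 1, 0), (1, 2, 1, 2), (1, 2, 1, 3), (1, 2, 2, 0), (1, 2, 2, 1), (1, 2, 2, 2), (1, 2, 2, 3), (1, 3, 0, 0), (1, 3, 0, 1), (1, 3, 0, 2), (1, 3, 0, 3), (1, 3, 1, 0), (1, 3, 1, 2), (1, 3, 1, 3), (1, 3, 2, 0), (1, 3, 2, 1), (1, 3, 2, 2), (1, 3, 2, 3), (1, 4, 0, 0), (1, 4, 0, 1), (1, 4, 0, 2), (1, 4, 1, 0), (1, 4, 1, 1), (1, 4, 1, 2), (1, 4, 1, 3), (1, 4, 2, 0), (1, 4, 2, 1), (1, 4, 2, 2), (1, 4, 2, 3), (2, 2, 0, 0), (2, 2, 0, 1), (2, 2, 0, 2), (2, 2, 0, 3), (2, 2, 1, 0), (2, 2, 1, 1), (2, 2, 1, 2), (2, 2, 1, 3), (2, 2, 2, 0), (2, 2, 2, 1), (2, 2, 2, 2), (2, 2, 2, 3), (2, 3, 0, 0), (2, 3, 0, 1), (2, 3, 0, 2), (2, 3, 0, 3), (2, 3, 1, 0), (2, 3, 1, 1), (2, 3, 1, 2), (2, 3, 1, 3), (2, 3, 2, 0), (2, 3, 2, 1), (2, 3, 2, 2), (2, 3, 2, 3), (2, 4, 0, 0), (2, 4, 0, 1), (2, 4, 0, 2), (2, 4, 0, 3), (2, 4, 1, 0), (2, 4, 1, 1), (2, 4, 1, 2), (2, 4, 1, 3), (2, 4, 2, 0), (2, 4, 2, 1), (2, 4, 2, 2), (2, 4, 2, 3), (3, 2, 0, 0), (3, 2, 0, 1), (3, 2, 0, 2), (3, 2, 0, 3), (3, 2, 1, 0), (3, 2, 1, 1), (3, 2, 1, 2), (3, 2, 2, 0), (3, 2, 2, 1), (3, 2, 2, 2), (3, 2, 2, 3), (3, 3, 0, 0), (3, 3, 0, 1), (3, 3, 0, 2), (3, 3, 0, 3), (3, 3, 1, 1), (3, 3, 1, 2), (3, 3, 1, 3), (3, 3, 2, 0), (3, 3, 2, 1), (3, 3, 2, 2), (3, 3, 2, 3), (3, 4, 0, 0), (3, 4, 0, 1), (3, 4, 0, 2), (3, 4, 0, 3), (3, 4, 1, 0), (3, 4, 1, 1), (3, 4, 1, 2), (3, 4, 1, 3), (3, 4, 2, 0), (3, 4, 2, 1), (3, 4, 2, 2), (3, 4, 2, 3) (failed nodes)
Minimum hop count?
10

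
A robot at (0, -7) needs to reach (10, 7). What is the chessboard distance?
14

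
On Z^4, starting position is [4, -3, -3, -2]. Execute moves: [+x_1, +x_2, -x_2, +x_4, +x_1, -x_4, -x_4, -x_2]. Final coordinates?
(6, -4, -3, -3)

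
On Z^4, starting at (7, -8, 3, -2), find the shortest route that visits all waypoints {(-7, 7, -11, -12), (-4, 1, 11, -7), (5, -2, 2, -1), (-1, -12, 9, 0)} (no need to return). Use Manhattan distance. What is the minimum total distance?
95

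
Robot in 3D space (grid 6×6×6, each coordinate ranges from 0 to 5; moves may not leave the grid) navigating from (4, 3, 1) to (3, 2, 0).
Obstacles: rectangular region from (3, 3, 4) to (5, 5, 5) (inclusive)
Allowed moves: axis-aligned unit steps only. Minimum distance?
3
(one shortest path: (4, 3, 1) → (3, 3, 1) → (3, 2, 1) → (3, 2, 0))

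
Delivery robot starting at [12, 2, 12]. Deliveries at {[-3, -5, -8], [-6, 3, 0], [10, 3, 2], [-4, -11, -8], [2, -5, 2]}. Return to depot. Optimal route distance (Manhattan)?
104
(one optimal route: (12, 2, 12) → (10, 3, 2) → (-6, 3, 0) → (-4, -11, -8) → (-3, -5, -8) → (2, -5, 2) → (12, 2, 12))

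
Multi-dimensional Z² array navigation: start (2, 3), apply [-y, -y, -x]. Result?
(1, 1)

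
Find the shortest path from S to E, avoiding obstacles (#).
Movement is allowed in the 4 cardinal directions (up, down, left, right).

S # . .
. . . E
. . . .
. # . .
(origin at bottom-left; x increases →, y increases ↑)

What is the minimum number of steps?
4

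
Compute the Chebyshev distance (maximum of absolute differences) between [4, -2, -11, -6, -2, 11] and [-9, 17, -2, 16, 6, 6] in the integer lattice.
22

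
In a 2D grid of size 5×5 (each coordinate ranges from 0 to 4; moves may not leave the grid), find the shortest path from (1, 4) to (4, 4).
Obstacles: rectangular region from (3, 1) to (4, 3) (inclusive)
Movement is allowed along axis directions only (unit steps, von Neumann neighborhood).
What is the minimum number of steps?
3
(one shortest path: (1, 4) → (2, 4) → (3, 4) → (4, 4))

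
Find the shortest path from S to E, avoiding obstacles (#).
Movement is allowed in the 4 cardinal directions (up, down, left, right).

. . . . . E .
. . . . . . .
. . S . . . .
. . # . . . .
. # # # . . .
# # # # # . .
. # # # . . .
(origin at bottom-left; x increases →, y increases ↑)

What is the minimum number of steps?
5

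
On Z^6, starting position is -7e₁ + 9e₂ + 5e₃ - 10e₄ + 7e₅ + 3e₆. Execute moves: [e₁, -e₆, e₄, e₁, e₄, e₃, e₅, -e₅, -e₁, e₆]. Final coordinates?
(-6, 9, 6, -8, 7, 3)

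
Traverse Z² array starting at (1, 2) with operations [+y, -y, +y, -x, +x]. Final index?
(1, 3)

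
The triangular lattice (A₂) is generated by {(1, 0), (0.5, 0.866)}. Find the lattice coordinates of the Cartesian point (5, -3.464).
7b₁ - 4b₂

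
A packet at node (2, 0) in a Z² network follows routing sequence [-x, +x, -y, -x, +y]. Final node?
(1, 0)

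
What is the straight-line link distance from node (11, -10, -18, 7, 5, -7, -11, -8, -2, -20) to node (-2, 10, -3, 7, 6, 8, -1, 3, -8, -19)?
35.7491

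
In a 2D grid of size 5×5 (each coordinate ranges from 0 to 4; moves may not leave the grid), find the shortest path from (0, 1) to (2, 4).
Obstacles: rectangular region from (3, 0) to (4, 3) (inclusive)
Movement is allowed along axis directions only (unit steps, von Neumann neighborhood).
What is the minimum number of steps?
5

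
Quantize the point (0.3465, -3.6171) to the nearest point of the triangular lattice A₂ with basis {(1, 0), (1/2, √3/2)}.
(0, -3.464)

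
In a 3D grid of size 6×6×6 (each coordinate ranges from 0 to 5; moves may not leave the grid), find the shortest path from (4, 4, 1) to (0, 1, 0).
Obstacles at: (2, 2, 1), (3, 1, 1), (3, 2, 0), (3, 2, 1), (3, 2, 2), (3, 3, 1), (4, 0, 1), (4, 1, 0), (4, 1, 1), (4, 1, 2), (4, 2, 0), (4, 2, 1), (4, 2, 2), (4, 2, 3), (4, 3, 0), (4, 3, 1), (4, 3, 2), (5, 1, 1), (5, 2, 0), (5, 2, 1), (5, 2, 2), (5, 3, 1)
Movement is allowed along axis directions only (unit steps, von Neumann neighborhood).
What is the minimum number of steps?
8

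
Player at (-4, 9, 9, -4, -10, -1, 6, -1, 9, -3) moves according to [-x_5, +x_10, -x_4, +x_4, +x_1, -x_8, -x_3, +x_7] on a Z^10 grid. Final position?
(-3, 9, 8, -4, -11, -1, 7, -2, 9, -2)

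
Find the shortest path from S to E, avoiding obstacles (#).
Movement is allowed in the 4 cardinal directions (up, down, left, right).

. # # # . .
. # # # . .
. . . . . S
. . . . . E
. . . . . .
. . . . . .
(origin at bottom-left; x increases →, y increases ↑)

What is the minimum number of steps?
1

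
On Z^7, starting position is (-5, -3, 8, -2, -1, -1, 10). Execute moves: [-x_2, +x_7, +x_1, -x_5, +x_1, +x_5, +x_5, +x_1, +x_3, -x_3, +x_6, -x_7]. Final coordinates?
(-2, -4, 8, -2, 0, 0, 10)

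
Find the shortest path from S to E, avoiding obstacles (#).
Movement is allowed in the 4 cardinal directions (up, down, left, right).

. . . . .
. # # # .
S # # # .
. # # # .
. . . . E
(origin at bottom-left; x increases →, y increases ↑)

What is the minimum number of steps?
6
(one shortest path: (0, 2) → (0, 1) → (0, 0) → (1, 0) → (2, 0) → (3, 0) → (4, 0))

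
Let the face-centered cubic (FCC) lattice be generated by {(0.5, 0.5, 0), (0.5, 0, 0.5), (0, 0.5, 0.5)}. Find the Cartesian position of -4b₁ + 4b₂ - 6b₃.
(0, -5, -1)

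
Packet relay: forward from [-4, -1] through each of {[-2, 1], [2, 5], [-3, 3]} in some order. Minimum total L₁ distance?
14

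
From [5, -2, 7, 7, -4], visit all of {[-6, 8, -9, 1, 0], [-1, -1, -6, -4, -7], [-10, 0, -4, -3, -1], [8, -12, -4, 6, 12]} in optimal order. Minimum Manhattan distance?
131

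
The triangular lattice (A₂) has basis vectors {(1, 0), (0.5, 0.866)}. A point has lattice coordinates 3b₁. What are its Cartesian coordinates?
(3, 0)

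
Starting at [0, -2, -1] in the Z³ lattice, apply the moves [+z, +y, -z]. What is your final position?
(0, -1, -1)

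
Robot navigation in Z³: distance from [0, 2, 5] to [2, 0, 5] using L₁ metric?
4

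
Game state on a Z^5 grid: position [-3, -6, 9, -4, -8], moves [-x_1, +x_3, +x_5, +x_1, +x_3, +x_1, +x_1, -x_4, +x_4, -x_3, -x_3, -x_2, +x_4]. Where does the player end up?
(-1, -7, 9, -3, -7)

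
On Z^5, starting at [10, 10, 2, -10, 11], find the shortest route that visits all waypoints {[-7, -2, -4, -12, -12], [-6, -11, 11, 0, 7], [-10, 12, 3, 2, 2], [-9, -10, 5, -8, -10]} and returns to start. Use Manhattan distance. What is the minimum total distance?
206
(one optimal route: (10, 10, 2, -10, 11) → (-7, -2, -4, -12, -12) → (-9, -10, 5, -8, -10) → (-6, -11, 11, 0, 7) → (-10, 12, 3, 2, 2) → (10, 10, 2, -10, 11))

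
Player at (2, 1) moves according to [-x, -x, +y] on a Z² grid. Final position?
(0, 2)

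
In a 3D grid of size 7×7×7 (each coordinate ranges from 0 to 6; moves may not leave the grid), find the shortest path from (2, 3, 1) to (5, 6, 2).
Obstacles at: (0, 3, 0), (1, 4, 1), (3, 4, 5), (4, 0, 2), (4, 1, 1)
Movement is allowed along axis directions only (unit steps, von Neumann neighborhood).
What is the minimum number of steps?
7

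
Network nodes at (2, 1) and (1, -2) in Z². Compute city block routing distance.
4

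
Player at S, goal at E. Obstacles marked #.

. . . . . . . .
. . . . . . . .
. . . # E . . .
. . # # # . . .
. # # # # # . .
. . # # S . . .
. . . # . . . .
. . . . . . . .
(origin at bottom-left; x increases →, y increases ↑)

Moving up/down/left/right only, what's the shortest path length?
7
(one shortest path: (4, 2) → (5, 2) → (6, 2) → (6, 3) → (6, 4) → (5, 4) → (5, 5) → (4, 5))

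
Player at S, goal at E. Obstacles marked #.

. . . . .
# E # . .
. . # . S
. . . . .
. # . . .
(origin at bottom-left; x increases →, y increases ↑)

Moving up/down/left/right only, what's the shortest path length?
6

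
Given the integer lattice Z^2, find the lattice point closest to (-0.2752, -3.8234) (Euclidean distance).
(0, -4)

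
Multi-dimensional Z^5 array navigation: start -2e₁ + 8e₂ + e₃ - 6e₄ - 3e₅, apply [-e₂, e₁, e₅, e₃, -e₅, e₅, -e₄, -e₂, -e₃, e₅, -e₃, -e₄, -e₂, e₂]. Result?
(-1, 6, 0, -8, -1)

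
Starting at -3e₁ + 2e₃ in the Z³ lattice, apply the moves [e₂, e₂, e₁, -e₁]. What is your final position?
(-3, 2, 2)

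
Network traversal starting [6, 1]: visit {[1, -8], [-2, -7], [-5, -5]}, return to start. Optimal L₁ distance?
40
(one optimal route: (6, 1) → (1, -8) → (-2, -7) → (-5, -5) → (6, 1))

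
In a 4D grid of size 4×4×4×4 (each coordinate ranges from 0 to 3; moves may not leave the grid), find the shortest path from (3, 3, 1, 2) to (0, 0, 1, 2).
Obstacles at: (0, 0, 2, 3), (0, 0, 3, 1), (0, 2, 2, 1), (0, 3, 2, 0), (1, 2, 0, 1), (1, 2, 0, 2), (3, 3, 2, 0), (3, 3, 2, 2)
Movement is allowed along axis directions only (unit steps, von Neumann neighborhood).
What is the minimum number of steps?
6
(one shortest path: (3, 3, 1, 2) → (2, 3, 1, 2) → (1, 3, 1, 2) → (0, 3, 1, 2) → (0, 2, 1, 2) → (0, 1, 1, 2) → (0, 0, 1, 2))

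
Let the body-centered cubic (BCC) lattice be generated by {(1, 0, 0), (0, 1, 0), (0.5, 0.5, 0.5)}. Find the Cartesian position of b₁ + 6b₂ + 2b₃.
(2, 7, 1)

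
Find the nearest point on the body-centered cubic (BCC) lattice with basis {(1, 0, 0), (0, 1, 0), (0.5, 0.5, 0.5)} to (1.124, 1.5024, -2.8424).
(1.5, 1.5, -2.5)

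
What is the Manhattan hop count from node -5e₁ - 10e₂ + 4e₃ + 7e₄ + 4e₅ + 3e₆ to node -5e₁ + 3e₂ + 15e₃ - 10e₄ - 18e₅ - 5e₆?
71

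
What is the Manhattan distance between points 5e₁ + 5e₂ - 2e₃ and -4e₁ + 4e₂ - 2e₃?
10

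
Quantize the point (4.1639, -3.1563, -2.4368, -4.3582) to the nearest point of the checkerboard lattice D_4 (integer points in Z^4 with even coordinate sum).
(4, -3, -3, -4)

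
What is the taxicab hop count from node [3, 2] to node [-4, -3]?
12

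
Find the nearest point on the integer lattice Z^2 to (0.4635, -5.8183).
(0, -6)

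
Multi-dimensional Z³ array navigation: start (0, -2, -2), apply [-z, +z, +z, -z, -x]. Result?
(-1, -2, -2)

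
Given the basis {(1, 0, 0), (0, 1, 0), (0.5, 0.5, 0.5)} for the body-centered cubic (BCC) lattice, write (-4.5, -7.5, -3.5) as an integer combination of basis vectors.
-b₁ - 4b₂ - 7b₃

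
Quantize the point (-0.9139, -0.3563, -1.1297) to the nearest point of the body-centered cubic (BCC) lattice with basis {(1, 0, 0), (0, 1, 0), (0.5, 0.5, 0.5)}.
(-1, 0, -1)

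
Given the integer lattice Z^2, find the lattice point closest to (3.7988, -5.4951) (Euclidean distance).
(4, -5)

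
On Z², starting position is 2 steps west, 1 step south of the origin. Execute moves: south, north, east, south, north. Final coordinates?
(-1, -1)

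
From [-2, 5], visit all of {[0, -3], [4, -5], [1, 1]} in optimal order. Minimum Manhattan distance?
18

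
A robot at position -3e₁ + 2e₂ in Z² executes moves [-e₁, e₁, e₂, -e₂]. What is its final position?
(-3, 2)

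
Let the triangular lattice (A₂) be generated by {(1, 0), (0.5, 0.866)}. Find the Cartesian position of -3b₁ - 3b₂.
(-4.5, -2.598)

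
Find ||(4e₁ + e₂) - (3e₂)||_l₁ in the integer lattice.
6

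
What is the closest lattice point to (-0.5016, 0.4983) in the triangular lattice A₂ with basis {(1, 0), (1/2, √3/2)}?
(-0.5, 0.866)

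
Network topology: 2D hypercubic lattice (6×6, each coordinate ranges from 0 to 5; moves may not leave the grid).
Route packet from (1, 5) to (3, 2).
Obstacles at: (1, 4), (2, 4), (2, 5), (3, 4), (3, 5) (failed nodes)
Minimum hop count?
7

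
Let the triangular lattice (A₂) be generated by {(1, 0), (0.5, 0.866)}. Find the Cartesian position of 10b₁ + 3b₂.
(11.5, 2.598)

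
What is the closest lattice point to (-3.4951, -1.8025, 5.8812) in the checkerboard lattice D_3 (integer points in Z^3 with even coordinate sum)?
(-4, -2, 6)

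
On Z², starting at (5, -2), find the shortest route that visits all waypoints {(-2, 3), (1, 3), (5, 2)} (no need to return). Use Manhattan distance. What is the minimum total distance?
12
(one optimal route: (5, -2) → (5, 2) → (1, 3) → (-2, 3))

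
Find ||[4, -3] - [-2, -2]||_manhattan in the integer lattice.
7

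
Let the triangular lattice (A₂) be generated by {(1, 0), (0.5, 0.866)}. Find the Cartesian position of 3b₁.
(3, 0)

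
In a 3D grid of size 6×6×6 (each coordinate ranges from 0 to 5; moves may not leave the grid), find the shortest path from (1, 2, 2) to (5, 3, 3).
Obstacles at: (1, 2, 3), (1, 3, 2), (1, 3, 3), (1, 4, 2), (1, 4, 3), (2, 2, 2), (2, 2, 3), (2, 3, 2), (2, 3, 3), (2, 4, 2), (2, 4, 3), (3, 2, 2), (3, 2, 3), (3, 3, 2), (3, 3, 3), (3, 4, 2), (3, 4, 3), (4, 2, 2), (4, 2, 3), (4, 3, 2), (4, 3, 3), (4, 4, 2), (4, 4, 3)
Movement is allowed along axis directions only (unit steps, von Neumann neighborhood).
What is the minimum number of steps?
8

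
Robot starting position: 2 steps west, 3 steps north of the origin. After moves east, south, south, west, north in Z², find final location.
(-2, 2)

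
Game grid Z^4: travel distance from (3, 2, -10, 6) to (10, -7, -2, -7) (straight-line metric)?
19.0526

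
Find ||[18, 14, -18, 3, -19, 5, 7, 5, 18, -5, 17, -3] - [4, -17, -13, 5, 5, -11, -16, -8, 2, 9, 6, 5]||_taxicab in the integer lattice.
177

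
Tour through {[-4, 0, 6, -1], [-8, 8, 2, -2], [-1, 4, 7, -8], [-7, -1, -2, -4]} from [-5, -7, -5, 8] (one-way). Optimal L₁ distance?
71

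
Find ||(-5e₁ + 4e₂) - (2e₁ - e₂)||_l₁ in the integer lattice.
12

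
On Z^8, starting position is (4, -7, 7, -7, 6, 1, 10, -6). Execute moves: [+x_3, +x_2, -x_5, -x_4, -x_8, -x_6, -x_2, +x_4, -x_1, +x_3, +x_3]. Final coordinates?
(3, -7, 10, -7, 5, 0, 10, -7)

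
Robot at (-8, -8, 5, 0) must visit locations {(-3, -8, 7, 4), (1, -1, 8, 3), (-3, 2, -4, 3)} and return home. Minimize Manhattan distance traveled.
70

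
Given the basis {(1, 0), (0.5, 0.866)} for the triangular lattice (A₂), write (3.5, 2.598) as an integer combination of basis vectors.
2b₁ + 3b₂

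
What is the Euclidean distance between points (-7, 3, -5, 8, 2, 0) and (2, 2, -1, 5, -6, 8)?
15.3297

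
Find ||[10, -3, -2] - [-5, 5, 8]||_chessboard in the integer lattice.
15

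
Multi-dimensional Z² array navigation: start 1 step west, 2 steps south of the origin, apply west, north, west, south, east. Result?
(-2, -2)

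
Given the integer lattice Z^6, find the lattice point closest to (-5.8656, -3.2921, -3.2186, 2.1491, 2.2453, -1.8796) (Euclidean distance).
(-6, -3, -3, 2, 2, -2)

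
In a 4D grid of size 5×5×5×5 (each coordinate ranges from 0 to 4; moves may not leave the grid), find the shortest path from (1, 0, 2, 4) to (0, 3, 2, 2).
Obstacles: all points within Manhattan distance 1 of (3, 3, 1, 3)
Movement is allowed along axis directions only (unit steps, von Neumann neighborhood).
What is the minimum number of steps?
6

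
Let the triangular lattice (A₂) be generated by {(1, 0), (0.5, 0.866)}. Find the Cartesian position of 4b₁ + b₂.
(4.5, 0.866)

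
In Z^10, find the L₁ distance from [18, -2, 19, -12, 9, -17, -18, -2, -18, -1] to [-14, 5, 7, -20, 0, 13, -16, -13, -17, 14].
127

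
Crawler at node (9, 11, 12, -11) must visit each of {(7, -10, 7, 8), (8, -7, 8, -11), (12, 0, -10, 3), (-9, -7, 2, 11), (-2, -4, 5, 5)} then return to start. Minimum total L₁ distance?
178
(one optimal route: (9, 11, 12, -11) → (8, -7, 8, -11) → (7, -10, 7, 8) → (-9, -7, 2, 11) → (-2, -4, 5, 5) → (12, 0, -10, 3) → (9, 11, 12, -11))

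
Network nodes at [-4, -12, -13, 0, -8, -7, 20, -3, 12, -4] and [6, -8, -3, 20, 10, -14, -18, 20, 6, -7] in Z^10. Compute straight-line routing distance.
54.8361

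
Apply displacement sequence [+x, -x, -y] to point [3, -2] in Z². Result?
(3, -3)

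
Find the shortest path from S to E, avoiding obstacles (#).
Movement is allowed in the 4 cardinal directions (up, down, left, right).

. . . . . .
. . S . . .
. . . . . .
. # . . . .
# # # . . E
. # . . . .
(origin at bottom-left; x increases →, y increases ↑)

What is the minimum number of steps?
6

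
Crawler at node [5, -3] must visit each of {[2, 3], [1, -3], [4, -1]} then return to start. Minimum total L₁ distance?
20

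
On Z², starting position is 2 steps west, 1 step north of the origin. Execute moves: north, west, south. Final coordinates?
(-3, 1)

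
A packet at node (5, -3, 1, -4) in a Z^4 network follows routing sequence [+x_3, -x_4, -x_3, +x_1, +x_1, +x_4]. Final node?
(7, -3, 1, -4)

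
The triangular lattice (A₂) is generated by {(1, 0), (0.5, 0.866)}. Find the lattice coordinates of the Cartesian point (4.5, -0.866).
5b₁ - b₂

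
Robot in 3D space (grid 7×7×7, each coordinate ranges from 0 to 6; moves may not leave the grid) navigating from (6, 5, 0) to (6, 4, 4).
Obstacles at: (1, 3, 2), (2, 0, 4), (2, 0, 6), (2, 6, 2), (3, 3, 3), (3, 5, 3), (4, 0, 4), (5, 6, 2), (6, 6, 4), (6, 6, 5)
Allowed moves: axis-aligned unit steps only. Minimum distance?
5
(one shortest path: (6, 5, 0) → (6, 4, 0) → (6, 4, 1) → (6, 4, 2) → (6, 4, 3) → (6, 4, 4))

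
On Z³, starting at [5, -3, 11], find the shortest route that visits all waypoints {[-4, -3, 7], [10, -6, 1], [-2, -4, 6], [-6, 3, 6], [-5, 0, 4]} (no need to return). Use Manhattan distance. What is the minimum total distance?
54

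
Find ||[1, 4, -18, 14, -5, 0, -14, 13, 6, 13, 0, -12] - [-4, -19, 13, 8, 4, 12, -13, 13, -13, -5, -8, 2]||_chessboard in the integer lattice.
31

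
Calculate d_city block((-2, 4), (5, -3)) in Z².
14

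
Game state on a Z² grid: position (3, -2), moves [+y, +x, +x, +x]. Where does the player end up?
(6, -1)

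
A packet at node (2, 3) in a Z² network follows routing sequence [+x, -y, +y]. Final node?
(3, 3)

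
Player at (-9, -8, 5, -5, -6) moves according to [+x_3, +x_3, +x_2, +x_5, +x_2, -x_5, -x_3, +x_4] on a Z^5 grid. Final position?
(-9, -6, 6, -4, -6)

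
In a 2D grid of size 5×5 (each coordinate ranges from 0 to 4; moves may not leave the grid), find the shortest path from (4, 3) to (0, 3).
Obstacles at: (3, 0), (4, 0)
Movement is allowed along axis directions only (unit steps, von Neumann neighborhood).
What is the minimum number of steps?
4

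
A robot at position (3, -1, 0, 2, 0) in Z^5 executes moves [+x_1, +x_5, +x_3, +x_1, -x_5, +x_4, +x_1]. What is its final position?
(6, -1, 1, 3, 0)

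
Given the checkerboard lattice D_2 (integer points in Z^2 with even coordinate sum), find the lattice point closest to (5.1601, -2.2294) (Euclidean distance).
(5, -3)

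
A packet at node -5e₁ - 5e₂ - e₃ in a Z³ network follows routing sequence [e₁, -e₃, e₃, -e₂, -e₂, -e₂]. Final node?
(-4, -8, -1)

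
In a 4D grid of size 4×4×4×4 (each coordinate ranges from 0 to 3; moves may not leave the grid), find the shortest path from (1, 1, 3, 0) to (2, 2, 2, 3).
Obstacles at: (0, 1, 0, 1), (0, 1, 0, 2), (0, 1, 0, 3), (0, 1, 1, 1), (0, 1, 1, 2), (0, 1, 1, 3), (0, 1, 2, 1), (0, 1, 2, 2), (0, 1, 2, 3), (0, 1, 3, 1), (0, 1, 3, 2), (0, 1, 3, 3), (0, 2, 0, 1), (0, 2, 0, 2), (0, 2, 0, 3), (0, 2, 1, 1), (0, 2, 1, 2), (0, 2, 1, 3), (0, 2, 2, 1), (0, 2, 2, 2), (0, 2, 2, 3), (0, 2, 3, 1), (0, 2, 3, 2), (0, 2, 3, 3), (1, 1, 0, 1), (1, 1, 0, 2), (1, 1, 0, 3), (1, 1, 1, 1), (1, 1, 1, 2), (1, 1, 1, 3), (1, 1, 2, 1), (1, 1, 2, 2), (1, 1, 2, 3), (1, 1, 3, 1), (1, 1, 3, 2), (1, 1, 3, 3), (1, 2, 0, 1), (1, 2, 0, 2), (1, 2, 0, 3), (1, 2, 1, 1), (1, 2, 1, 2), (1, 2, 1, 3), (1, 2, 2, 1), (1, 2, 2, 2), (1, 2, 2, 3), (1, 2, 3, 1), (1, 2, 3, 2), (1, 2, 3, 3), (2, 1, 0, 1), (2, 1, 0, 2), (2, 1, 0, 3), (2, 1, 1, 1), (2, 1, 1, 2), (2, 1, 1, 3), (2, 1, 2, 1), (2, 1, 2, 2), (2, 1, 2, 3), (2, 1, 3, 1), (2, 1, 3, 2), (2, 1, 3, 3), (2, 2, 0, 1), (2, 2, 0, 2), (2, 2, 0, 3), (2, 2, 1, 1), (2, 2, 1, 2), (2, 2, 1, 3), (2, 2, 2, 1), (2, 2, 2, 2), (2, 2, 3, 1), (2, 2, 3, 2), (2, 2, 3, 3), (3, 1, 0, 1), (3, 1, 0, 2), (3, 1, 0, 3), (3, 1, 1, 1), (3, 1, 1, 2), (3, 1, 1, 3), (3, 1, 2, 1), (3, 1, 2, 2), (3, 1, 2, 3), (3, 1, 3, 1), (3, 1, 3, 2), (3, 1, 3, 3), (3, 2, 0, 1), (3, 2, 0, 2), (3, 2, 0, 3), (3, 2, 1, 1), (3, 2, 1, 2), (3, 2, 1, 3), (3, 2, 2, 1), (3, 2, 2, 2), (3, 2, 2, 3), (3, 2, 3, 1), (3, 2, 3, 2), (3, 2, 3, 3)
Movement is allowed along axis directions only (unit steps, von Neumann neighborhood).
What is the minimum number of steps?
8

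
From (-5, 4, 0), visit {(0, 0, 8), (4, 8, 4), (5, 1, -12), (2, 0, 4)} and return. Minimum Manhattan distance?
82
(one optimal route: (-5, 4, 0) → (0, 0, 8) → (2, 0, 4) → (4, 8, 4) → (5, 1, -12) → (-5, 4, 0))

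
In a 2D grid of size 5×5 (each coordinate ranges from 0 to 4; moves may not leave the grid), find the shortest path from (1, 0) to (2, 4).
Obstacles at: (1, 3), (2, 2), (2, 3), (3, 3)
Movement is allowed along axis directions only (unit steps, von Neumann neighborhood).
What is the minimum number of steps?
7
(one shortest path: (1, 0) → (0, 0) → (0, 1) → (0, 2) → (0, 3) → (0, 4) → (1, 4) → (2, 4))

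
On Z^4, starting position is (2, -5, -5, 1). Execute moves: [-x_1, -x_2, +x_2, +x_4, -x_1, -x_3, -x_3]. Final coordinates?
(0, -5, -7, 2)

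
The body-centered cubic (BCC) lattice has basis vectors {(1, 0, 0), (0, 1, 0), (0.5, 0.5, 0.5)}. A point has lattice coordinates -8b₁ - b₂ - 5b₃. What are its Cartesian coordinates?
(-10.5, -3.5, -2.5)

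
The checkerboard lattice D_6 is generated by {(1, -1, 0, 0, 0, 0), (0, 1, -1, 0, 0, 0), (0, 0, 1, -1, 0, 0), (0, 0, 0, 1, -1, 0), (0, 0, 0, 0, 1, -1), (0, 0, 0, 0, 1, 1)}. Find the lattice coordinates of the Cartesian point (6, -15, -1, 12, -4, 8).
6b₁ - 9b₂ - 10b₃ + 2b₄ - 5b₅ + 3b₆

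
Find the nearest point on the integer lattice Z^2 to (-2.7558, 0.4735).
(-3, 0)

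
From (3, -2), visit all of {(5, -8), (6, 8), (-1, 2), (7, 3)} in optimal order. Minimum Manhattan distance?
39
(one optimal route: (3, -2) → (5, -8) → (-1, 2) → (7, 3) → (6, 8))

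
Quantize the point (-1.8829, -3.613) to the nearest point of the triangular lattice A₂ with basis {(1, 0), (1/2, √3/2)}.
(-2, -3.464)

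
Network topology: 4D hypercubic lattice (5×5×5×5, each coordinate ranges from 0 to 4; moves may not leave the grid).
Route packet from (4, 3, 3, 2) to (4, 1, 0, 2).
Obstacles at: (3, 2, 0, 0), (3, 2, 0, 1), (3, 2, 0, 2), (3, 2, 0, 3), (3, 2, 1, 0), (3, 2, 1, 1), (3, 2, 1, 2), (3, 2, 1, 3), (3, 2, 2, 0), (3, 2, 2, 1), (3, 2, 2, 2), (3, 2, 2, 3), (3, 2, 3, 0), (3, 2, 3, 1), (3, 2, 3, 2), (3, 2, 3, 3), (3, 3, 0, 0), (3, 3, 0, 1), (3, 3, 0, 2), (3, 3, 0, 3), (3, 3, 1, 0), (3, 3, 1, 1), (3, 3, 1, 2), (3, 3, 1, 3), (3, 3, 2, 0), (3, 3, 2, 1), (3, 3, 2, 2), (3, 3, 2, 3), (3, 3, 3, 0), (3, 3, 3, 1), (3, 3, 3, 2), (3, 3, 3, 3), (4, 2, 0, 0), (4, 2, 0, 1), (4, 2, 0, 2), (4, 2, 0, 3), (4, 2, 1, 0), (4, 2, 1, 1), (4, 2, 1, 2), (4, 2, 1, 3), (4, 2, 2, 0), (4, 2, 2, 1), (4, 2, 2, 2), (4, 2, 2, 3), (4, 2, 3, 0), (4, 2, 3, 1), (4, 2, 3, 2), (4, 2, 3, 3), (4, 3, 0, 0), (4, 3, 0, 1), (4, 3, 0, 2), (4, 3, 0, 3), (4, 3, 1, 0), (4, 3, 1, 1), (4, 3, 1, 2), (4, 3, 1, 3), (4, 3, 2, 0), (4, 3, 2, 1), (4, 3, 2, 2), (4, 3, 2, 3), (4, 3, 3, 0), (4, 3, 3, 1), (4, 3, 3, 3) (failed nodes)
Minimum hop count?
7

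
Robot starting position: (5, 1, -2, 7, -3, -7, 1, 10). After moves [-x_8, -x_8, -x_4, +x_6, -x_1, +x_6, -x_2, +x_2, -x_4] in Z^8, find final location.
(4, 1, -2, 5, -3, -5, 1, 8)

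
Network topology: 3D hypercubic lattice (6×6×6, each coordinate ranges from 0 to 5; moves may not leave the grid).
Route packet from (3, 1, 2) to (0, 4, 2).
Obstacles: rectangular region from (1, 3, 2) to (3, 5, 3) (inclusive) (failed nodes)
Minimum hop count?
6
(one shortest path: (3, 1, 2) → (2, 1, 2) → (1, 1, 2) → (0, 1, 2) → (0, 2, 2) → (0, 3, 2) → (0, 4, 2))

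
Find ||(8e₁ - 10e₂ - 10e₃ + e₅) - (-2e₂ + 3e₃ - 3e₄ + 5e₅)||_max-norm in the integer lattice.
13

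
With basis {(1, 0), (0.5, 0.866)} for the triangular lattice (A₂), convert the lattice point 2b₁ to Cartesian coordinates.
(2, 0)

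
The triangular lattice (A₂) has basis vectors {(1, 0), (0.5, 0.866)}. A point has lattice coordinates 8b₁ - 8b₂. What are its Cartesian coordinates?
(4, -6.928)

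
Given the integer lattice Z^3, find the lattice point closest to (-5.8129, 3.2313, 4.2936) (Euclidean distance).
(-6, 3, 4)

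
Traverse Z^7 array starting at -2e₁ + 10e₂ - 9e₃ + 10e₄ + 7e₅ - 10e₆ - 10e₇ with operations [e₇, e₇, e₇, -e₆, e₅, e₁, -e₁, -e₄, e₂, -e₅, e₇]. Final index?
(-2, 11, -9, 9, 7, -11, -6)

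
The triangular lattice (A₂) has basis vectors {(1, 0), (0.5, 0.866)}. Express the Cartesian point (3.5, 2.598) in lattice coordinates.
2b₁ + 3b₂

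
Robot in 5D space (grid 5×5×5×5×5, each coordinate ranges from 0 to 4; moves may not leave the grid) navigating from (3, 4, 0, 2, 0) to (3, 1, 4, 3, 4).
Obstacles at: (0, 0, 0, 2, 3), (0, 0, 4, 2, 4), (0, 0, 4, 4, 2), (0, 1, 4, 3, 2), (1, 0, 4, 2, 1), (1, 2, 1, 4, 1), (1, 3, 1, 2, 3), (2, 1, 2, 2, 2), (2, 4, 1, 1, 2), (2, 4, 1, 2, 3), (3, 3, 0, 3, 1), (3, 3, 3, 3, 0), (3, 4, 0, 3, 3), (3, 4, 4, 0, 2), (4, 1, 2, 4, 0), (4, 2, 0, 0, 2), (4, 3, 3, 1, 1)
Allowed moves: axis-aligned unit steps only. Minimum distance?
12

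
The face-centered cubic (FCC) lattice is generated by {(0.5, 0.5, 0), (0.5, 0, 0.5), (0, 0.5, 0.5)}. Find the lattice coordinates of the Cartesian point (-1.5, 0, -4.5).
3b₁ - 6b₂ - 3b₃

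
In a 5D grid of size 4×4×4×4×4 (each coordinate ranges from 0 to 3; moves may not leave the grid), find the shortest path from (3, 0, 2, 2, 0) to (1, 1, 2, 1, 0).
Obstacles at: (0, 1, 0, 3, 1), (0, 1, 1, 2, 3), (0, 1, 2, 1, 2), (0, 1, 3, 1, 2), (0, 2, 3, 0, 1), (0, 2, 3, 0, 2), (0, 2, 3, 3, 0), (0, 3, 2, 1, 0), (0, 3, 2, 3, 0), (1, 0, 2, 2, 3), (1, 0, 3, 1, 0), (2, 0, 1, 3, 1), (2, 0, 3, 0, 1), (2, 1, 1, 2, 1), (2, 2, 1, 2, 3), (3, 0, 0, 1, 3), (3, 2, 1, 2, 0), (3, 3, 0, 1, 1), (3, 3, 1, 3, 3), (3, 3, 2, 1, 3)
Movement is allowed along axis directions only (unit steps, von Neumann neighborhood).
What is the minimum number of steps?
4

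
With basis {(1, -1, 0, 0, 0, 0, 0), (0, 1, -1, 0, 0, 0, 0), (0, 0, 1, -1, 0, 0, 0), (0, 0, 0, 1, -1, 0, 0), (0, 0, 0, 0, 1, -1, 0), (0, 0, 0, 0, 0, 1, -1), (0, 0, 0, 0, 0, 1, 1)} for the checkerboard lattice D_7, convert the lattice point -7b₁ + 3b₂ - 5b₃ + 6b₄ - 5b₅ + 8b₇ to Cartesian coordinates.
(-7, 10, -8, 11, -11, 13, 8)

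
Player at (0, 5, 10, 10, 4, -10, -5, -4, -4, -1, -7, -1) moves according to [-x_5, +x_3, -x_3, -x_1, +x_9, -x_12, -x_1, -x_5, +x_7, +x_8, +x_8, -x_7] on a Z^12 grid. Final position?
(-2, 5, 10, 10, 2, -10, -5, -2, -3, -1, -7, -2)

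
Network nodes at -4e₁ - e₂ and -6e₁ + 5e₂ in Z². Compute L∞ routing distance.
6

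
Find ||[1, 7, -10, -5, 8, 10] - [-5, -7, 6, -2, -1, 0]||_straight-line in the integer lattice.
26.0384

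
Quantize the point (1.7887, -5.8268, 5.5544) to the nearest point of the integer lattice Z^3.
(2, -6, 6)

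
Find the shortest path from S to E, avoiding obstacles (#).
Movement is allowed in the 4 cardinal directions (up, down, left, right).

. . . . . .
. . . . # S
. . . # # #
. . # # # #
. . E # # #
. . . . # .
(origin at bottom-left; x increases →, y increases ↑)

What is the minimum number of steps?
10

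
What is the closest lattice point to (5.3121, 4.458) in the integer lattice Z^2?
(5, 4)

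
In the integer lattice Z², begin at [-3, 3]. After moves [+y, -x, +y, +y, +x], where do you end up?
(-3, 6)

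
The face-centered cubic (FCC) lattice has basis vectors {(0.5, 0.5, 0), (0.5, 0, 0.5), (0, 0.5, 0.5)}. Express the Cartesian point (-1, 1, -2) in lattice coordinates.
2b₁ - 4b₂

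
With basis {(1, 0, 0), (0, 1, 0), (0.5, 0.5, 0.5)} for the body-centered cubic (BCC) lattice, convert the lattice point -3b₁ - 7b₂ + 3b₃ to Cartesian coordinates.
(-1.5, -5.5, 1.5)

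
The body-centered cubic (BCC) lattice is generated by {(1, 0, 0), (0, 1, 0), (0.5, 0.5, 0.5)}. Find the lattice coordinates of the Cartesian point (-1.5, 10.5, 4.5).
-6b₁ + 6b₂ + 9b₃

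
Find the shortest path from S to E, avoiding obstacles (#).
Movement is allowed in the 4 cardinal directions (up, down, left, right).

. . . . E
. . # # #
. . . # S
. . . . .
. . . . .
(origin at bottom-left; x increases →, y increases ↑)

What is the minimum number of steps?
10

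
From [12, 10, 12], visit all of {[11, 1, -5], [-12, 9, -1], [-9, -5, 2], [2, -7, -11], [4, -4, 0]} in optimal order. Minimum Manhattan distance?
102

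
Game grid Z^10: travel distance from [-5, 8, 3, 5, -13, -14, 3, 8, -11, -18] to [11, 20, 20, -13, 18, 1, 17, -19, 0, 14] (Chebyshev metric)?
32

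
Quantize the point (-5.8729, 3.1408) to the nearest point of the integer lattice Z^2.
(-6, 3)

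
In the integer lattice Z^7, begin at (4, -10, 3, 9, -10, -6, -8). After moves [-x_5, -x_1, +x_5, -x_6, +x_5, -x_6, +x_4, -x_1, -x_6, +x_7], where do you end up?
(2, -10, 3, 10, -9, -9, -7)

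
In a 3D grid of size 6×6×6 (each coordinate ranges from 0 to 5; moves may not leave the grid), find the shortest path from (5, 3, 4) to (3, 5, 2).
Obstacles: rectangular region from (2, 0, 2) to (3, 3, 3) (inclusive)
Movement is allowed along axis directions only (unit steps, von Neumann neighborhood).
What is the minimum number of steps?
6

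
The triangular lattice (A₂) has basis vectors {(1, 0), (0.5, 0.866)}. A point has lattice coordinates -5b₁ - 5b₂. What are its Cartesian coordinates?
(-7.5, -4.33)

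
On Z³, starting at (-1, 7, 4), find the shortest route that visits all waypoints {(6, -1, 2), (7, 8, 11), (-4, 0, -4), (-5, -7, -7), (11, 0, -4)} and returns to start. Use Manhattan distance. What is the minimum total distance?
102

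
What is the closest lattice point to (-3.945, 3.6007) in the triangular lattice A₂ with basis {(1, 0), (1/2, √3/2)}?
(-4, 3.464)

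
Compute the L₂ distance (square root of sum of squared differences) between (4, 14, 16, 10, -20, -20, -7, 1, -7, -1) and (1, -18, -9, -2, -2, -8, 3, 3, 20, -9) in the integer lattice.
56.2761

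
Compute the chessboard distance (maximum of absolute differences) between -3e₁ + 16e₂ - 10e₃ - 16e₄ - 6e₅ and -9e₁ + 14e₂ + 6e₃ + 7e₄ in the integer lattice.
23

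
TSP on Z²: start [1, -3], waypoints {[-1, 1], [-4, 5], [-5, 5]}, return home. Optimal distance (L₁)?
28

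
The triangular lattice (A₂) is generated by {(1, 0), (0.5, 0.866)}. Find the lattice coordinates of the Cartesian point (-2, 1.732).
-3b₁ + 2b₂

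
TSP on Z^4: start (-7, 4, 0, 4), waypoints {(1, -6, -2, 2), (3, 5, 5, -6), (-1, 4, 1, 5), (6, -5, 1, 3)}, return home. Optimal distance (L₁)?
86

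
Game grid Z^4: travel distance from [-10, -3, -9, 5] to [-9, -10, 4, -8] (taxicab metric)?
34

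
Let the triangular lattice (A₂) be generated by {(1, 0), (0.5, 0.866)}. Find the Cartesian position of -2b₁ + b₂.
(-1.5, 0.866)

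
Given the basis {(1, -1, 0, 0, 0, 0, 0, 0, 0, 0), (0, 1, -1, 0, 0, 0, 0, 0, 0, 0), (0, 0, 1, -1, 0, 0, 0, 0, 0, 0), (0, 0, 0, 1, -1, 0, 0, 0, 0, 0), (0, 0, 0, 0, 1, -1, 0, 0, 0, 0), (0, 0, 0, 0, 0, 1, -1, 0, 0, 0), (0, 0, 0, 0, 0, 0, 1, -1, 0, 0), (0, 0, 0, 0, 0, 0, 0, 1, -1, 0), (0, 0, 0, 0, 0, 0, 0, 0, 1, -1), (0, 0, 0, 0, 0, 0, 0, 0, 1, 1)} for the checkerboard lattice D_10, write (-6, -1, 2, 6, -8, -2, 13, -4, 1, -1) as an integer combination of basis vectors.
-6b₁ - 7b₂ - 5b₃ + b₄ - 7b₅ - 9b₆ + 4b₇ + b₉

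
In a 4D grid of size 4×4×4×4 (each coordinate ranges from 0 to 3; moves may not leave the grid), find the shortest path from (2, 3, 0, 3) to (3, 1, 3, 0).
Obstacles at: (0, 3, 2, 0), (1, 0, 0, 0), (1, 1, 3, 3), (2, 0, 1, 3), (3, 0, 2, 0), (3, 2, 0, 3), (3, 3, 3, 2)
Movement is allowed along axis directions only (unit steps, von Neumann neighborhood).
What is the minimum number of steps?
9
(one shortest path: (2, 3, 0, 3) → (3, 3, 0, 3) → (3, 3, 1, 3) → (3, 2, 1, 3) → (3, 1, 1, 3) → (3, 1, 2, 3) → (3, 1, 3, 3) → (3, 1, 3, 2) → (3, 1, 3, 1) → (3, 1, 3, 0))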